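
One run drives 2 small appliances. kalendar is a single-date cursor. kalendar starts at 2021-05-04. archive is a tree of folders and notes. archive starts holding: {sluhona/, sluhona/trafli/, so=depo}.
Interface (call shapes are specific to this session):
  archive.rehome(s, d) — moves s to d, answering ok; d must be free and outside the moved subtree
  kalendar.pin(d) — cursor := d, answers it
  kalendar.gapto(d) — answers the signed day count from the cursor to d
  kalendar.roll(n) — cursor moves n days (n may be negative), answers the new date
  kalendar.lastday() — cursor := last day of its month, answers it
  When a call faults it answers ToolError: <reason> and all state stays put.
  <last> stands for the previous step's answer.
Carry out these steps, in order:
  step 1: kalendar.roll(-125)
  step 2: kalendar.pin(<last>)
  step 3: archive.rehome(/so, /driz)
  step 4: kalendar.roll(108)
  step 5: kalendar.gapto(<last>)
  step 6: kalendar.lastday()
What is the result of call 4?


→ kalendar.roll(-125)
← 2020-12-30
→ kalendar.pin(<last>)
← 2020-12-30
→ archive.rehome(/so, /driz)
← ok
→ kalendar.roll(108)
← 2021-04-17
→ kalendar.gapto(<last>)
← 0
→ kalendar.lastday()
← 2021-04-30

Answer: 2021-04-17


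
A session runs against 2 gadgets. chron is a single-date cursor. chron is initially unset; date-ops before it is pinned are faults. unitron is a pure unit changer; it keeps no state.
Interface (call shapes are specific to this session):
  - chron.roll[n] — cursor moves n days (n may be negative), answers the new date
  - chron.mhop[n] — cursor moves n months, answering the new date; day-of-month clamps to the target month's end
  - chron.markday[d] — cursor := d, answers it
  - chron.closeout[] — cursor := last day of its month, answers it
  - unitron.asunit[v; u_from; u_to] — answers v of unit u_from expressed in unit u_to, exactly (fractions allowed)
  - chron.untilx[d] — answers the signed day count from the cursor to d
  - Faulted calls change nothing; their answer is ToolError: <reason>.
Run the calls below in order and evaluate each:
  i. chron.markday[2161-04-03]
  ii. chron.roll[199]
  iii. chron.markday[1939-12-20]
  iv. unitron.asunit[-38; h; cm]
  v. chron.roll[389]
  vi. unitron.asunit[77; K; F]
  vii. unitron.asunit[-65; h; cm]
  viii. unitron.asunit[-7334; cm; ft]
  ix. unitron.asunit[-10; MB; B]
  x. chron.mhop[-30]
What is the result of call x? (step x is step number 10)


>> chron.markday(2161-04-03)
<< 2161-04-03
>> chron.roll(199)
<< 2161-10-19
>> chron.markday(1939-12-20)
<< 1939-12-20
>> unitron.asunit(-38, h, cm)
<< ToolError: incompatible units
>> chron.roll(389)
<< 1941-01-12
>> unitron.asunit(77, K, F)
<< -32107/100
>> unitron.asunit(-65, h, cm)
<< ToolError: incompatible units
>> unitron.asunit(-7334, cm, ft)
<< -91675/381
>> unitron.asunit(-10, MB, B)
<< -10000000
>> chron.mhop(-30)
<< 1938-07-12

Answer: 1938-07-12


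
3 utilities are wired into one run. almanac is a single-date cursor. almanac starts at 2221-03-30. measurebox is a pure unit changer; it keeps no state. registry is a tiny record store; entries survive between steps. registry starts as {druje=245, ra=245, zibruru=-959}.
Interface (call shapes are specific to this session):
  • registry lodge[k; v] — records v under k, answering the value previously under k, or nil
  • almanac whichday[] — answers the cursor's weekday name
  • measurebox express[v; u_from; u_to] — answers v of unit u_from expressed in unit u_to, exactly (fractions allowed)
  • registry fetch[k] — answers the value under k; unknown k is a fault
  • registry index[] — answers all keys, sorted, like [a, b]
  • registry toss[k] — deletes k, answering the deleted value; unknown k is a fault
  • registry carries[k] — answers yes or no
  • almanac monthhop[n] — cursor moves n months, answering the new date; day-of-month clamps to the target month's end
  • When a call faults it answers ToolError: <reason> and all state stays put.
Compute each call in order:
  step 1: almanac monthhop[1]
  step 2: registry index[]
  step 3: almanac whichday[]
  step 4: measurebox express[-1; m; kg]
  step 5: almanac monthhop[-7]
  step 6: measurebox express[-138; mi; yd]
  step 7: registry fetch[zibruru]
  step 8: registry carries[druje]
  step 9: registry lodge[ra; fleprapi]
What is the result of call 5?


Act: almanac monthhop[n='1']
Obs: 2221-04-30
Act: registry index[]
Obs: [druje, ra, zibruru]
Act: almanac whichday[]
Obs: Monday
Act: measurebox express[v='-1'; u_from='m'; u_to='kg']
Obs: ToolError: incompatible units
Act: almanac monthhop[n='-7']
Obs: 2220-09-30
Act: measurebox express[v='-138'; u_from='mi'; u_to='yd']
Obs: -242880
Act: registry fetch[k='zibruru']
Obs: -959
Act: registry carries[k='druje']
Obs: yes
Act: registry lodge[k='ra'; v='fleprapi']
Obs: 245

Answer: 2220-09-30


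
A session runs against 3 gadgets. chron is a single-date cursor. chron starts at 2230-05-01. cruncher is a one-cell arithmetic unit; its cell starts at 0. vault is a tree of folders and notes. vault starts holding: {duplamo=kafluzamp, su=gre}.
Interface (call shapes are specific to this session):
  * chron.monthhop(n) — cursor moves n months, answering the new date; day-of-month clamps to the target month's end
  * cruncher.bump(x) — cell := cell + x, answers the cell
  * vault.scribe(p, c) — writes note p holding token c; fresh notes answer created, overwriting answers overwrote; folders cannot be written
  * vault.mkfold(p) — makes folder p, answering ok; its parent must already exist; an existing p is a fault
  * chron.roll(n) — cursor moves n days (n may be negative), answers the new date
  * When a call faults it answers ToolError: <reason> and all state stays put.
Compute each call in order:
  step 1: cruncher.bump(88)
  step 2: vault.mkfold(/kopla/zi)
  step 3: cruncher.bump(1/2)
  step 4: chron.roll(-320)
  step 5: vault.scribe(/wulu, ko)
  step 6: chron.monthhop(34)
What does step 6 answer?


Answer: 2232-04-15

Derivation:
==> bump(x=88)
<== 88
==> mkfold(p=/kopla/zi)
<== ToolError: no parent
==> bump(x=1/2)
<== 177/2
==> roll(n=-320)
<== 2229-06-15
==> scribe(p=/wulu, c=ko)
<== created
==> monthhop(n=34)
<== 2232-04-15


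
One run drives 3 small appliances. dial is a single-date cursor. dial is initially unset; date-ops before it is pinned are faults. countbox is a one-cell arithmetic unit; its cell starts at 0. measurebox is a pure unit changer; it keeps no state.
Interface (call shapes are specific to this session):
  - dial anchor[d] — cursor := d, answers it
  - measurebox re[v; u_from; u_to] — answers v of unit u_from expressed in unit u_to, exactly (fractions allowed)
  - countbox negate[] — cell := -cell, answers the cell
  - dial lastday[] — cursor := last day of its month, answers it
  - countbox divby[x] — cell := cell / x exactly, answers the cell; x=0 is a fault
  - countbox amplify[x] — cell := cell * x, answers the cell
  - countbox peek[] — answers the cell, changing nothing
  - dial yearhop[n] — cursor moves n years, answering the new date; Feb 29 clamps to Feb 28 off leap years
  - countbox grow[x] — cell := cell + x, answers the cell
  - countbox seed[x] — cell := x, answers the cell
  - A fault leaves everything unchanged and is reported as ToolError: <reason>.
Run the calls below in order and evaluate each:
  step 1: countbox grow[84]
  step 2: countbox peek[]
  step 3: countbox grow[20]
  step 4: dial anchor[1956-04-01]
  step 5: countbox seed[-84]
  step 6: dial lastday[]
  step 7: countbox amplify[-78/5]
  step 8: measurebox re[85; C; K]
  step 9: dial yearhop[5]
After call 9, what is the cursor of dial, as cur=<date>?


Answer: cur=1961-04-30

Derivation:
> countbox grow x: 84
  84
> countbox peek
  84
> countbox grow x: 20
  104
> dial anchor d: 1956-04-01
  1956-04-01
> countbox seed x: -84
  -84
> dial lastday
  1956-04-30
> countbox amplify x: -78/5
  6552/5
> measurebox re v: 85 u_from: C u_to: K
  7163/20
> dial yearhop n: 5
  1961-04-30


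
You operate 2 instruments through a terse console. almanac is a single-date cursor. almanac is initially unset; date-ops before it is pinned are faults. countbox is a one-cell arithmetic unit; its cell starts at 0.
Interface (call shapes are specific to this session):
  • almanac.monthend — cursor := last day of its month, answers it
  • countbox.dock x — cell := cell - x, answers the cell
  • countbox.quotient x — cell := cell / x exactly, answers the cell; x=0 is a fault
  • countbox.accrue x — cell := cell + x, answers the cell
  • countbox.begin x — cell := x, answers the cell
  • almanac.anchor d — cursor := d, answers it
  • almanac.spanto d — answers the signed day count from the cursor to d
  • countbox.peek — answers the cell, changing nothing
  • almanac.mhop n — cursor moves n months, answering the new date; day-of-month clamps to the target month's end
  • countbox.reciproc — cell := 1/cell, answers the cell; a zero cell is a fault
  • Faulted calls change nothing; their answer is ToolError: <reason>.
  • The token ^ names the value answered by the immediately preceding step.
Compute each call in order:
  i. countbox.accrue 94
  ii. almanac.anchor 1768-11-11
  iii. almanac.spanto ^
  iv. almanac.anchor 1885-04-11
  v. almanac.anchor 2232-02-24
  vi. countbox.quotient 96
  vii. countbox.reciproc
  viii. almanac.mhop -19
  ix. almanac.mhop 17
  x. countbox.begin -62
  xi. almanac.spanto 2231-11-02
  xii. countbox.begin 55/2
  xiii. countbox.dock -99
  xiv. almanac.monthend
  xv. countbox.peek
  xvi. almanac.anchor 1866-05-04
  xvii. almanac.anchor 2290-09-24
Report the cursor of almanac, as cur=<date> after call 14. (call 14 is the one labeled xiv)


Then countbox.accrue on x→94, — result: 94.
Next I call almanac.anchor on d→1768-11-11, which returns 1768-11-11.
I run almanac.spanto on d→^, and see 0.
Next I call almanac.anchor on d→1885-04-11, and see 1885-04-11.
Invoking almanac.anchor on d→2232-02-24, — result: 2232-02-24.
I run countbox.quotient on x→96, — result: 47/48.
Calling countbox.reciproc(), and get 48/47.
I invoke almanac.mhop on n→-19, — result: 2230-07-24.
Then almanac.mhop on n→17: 2231-12-24.
Invoking countbox.begin on x→-62, yielding -62.
I call almanac.spanto on d→2231-11-02: -52.
I try countbox.begin on x→55/2: 55/2.
I use countbox.dock on x→-99, — result: 253/2.
I invoke almanac.monthend, yielding 2231-12-31.
I use countbox.peek: 253/2.
Calling almanac.anchor on d→1866-05-04, — result: 1866-05-04.
Now I run almanac.anchor on d→2290-09-24, giving 2290-09-24.

Answer: cur=2231-12-31


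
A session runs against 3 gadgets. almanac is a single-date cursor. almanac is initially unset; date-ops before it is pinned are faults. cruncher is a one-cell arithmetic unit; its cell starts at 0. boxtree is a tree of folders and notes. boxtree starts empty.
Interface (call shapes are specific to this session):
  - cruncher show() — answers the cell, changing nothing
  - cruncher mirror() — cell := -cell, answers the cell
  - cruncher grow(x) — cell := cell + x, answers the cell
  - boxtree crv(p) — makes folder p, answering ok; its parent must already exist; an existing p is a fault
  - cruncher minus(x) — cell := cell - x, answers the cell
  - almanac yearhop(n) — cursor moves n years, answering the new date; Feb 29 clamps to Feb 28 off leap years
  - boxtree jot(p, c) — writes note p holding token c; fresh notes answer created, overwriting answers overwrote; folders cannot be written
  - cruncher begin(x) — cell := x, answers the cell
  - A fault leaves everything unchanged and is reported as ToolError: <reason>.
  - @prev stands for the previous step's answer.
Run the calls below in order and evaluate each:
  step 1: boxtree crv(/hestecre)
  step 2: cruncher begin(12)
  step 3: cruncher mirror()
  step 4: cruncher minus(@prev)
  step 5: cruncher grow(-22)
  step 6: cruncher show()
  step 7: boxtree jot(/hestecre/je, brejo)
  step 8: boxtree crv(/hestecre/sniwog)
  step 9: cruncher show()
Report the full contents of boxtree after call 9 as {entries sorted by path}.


Answer: {hestecre/, hestecre/je=brejo, hestecre/sniwog/}

Derivation:
! boxtree crv(p: /hestecre) -> ok
! cruncher begin(x: 12) -> 12
! cruncher mirror() -> -12
! cruncher minus(x: @prev) -> 0
! cruncher grow(x: -22) -> -22
! cruncher show() -> -22
! boxtree jot(p: /hestecre/je, c: brejo) -> created
! boxtree crv(p: /hestecre/sniwog) -> ok
! cruncher show() -> -22


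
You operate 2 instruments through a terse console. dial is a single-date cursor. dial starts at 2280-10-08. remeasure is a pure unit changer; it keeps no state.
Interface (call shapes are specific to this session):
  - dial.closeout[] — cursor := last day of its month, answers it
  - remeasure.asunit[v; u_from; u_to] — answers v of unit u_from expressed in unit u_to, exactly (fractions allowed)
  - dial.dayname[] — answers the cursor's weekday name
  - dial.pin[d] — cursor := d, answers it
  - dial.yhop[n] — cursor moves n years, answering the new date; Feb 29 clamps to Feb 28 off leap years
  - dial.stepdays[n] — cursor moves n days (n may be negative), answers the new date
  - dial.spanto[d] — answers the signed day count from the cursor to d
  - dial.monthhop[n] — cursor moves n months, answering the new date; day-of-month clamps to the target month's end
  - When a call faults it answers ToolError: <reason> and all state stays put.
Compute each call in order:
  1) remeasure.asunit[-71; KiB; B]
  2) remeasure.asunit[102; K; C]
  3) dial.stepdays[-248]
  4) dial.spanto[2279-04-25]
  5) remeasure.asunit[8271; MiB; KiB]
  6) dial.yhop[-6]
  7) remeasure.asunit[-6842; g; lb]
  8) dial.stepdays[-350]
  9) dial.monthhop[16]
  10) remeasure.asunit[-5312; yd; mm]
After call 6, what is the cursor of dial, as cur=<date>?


I use remeasure.asunit(v='-71', u_from='KiB', u_to='B'), and observe -72704.
Calling remeasure.asunit(v='102', u_from='K', u_to='C'), and see -3423/20.
Next I call dial.stepdays(n='-248'), yielding 2280-02-03.
Invoking dial.spanto(d='2279-04-25'), and see -284.
I call remeasure.asunit(v='8271', u_from='MiB', u_to='KiB'), which returns 8469504.
Using dial.yhop(n='-6'), → 2274-02-03.
Using remeasure.asunit(v='-6842', u_from='g', u_to='lb'): -62200000/4123567.
Then dial.stepdays(n='-350'), which returns 2273-02-18.
Invoking dial.monthhop(n='16'), → 2274-06-18.
Then remeasure.asunit(v='-5312', u_from='yd', u_to='mm'), yielding -24286464/5.

Answer: cur=2274-02-03


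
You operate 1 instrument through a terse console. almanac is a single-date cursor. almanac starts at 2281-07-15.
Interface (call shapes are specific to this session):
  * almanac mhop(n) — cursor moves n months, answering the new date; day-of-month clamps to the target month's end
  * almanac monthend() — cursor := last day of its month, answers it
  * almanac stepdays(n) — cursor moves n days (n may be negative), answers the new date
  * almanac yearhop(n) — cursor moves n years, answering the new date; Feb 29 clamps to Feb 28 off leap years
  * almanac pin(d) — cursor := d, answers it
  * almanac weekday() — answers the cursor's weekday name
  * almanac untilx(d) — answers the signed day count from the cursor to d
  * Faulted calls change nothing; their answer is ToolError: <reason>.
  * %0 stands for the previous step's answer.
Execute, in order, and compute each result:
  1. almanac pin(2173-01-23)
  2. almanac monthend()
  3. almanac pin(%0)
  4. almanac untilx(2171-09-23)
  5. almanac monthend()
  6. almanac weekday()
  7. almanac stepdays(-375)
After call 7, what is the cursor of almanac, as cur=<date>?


Answer: cur=2172-01-22

Derivation:
Step: almanac pin[d=2173-01-23]
Result: 2173-01-23
Step: almanac monthend[]
Result: 2173-01-31
Step: almanac pin[d=%0]
Result: 2173-01-31
Step: almanac untilx[d=2171-09-23]
Result: -496
Step: almanac monthend[]
Result: 2173-01-31
Step: almanac weekday[]
Result: Sunday
Step: almanac stepdays[n=-375]
Result: 2172-01-22


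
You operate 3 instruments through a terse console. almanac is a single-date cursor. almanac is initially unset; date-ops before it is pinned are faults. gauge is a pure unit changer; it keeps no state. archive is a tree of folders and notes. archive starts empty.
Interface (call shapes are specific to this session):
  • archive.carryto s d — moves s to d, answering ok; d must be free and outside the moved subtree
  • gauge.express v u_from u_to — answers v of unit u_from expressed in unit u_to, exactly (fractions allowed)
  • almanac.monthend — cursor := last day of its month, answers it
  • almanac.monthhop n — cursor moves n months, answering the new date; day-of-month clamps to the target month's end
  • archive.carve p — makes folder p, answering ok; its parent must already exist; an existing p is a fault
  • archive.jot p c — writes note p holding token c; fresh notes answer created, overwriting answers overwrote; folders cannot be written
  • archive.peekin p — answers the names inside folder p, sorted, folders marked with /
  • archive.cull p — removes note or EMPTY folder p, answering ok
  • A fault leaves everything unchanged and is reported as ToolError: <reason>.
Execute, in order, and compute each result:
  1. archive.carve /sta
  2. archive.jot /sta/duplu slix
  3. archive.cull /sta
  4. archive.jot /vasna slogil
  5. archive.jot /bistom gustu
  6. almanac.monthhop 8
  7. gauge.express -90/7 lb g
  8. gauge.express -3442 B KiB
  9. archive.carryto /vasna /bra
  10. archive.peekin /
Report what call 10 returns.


-> archive.carve(p→/sta)
<- ok
-> archive.jot(p→/sta/duplu, c→slix)
<- created
-> archive.cull(p→/sta)
<- ToolError: not empty
-> archive.jot(p→/vasna, c→slogil)
<- created
-> archive.jot(p→/bistom, c→gustu)
<- created
-> almanac.monthhop(n→8)
<- ToolError: no date set
-> gauge.express(v→-90/7, u_from→lb, u_to→g)
<- -58319019/10000
-> gauge.express(v→-3442, u_from→B, u_to→KiB)
<- -1721/512
-> archive.carryto(s→/vasna, d→/bra)
<- ok
-> archive.peekin(p→/)
<- [bistom, bra, sta/]

Answer: [bistom, bra, sta/]


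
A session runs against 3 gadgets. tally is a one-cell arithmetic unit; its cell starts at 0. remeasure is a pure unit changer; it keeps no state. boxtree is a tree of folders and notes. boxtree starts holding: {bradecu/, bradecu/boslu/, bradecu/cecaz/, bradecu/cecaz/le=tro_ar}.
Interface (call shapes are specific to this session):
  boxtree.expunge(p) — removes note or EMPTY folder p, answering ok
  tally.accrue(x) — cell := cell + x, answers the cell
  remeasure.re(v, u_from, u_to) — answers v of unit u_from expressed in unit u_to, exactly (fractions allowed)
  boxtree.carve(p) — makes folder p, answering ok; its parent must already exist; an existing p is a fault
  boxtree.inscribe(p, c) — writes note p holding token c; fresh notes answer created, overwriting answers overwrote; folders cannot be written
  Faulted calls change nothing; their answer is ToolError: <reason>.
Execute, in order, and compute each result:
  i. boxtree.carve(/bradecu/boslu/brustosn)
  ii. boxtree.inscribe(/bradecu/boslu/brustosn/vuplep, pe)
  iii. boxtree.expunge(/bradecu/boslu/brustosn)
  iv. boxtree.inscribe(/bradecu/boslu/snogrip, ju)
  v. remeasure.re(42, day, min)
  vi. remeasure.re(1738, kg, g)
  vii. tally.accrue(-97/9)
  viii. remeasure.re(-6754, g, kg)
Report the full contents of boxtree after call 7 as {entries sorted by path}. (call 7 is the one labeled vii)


→ boxtree.carve(p='/bradecu/boslu/brustosn')
← ok
→ boxtree.inscribe(p='/bradecu/boslu/brustosn/vuplep', c='pe')
← created
→ boxtree.expunge(p='/bradecu/boslu/brustosn')
← ToolError: not empty
→ boxtree.inscribe(p='/bradecu/boslu/snogrip', c='ju')
← created
→ remeasure.re(v='42', u_from='day', u_to='min')
← 60480
→ remeasure.re(v='1738', u_from='kg', u_to='g')
← 1738000
→ tally.accrue(x='-97/9')
← -97/9
→ remeasure.re(v='-6754', u_from='g', u_to='kg')
← -3377/500

Answer: {bradecu/, bradecu/boslu/, bradecu/boslu/brustosn/, bradecu/boslu/brustosn/vuplep=pe, bradecu/boslu/snogrip=ju, bradecu/cecaz/, bradecu/cecaz/le=tro_ar}


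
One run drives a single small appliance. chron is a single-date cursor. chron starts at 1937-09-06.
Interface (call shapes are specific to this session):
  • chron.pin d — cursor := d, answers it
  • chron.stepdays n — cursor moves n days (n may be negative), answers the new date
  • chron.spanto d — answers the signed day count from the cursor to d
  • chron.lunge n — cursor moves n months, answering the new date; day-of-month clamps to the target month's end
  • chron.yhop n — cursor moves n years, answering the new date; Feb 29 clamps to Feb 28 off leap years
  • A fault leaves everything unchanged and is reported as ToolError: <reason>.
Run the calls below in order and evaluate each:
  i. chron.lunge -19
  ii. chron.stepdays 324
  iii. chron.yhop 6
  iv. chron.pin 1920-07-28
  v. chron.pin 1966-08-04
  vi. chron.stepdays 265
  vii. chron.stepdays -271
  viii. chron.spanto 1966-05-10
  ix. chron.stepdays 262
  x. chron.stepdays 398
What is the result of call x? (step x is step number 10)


Answer: 1968-05-19

Derivation:
Step: lunge[n→-19]
Result: 1936-02-06
Step: stepdays[n→324]
Result: 1936-12-26
Step: yhop[n→6]
Result: 1942-12-26
Step: pin[d→1920-07-28]
Result: 1920-07-28
Step: pin[d→1966-08-04]
Result: 1966-08-04
Step: stepdays[n→265]
Result: 1967-04-26
Step: stepdays[n→-271]
Result: 1966-07-29
Step: spanto[d→1966-05-10]
Result: -80
Step: stepdays[n→262]
Result: 1967-04-17
Step: stepdays[n→398]
Result: 1968-05-19


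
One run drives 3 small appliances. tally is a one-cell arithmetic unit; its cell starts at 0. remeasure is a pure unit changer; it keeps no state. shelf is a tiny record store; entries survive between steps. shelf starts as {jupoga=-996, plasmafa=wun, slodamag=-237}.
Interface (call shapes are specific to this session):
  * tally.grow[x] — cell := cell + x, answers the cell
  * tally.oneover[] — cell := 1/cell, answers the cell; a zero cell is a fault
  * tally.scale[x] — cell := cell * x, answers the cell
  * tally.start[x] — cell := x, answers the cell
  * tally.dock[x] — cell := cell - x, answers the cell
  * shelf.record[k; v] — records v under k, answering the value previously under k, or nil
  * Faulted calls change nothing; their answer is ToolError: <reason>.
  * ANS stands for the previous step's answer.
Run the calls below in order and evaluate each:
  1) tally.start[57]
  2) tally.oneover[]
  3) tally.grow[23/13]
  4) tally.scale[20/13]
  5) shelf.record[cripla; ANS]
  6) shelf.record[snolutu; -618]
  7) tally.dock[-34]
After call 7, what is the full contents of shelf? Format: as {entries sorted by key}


CALL tally.start[x='57']
RET  57
CALL tally.oneover[]
RET  1/57
CALL tally.grow[x='23/13']
RET  1324/741
CALL tally.scale[x='20/13']
RET  26480/9633
CALL shelf.record[k='cripla'; v='ANS']
RET  nil
CALL shelf.record[k='snolutu'; v='-618']
RET  nil
CALL tally.dock[x='-34']
RET  354002/9633

Answer: {cripla=26480/9633, jupoga=-996, plasmafa=wun, slodamag=-237, snolutu=-618}


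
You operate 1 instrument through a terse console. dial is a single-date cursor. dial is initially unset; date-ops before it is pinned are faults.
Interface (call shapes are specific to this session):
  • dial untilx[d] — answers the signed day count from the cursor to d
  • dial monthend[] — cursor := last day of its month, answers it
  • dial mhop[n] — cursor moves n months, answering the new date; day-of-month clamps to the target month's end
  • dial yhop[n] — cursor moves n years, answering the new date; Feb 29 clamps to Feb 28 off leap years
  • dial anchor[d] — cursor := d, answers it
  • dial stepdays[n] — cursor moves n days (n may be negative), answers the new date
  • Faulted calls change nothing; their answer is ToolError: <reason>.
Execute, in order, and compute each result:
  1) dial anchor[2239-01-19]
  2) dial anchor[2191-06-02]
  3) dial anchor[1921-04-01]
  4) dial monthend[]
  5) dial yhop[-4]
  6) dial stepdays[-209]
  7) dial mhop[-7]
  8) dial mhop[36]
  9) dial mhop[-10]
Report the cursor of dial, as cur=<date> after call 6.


% dial anchor d=2239-01-19
:: 2239-01-19
% dial anchor d=2191-06-02
:: 2191-06-02
% dial anchor d=1921-04-01
:: 1921-04-01
% dial monthend
:: 1921-04-30
% dial yhop n=-4
:: 1917-04-30
% dial stepdays n=-209
:: 1916-10-03
% dial mhop n=-7
:: 1916-03-03
% dial mhop n=36
:: 1919-03-03
% dial mhop n=-10
:: 1918-05-03

Answer: cur=1916-10-03


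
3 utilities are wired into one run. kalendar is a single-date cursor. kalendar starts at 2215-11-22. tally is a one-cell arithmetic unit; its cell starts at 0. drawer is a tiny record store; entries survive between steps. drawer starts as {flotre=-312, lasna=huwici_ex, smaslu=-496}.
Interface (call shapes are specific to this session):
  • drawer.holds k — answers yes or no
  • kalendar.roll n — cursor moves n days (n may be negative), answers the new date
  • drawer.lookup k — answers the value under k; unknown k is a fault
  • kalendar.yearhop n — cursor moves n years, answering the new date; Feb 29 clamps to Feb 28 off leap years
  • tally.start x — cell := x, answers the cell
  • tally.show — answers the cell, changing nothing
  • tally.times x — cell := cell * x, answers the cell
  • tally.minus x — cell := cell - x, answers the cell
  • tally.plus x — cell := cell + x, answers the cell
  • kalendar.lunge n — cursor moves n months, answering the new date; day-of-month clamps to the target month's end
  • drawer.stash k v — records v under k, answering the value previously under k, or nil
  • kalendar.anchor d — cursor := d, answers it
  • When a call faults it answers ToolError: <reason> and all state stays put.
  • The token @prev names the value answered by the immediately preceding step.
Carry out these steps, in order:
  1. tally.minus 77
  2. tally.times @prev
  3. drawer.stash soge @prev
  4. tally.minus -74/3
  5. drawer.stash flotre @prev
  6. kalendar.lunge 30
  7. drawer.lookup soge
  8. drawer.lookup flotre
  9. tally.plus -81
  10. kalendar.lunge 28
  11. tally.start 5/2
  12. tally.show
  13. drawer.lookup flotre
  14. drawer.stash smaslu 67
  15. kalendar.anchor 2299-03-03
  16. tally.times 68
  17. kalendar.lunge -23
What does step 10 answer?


·→ tally.minus(x: 77)
·← -77
·→ tally.times(x: @prev)
·← 5929
·→ drawer.stash(k: soge, v: @prev)
·← nil
·→ tally.minus(x: -74/3)
·← 17861/3
·→ drawer.stash(k: flotre, v: @prev)
·← -312
·→ kalendar.lunge(n: 30)
·← 2218-05-22
·→ drawer.lookup(k: soge)
·← 5929
·→ drawer.lookup(k: flotre)
·← 17861/3
·→ tally.plus(x: -81)
·← 17618/3
·→ kalendar.lunge(n: 28)
·← 2220-09-22
·→ tally.start(x: 5/2)
·← 5/2
·→ tally.show()
·← 5/2
·→ drawer.lookup(k: flotre)
·← 17861/3
·→ drawer.stash(k: smaslu, v: 67)
·← -496
·→ kalendar.anchor(d: 2299-03-03)
·← 2299-03-03
·→ tally.times(x: 68)
·← 170
·→ kalendar.lunge(n: -23)
·← 2297-04-03

Answer: 2220-09-22


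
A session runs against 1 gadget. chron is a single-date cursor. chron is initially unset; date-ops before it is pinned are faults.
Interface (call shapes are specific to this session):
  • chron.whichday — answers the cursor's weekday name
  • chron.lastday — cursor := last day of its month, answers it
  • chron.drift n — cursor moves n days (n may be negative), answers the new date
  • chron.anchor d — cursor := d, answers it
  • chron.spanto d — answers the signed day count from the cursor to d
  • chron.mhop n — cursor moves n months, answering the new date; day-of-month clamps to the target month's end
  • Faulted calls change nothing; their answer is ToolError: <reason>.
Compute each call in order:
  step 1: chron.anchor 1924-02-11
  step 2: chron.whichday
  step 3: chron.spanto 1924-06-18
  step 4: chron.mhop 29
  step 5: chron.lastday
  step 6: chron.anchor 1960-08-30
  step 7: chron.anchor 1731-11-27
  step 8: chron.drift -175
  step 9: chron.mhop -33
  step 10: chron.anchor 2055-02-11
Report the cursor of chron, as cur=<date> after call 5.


% 1. chron.anchor(1924-02-11) => 1924-02-11
% 2. chron.whichday() => Monday
% 3. chron.spanto(1924-06-18) => 128
% 4. chron.mhop(29) => 1926-07-11
% 5. chron.lastday() => 1926-07-31
% 6. chron.anchor(1960-08-30) => 1960-08-30
% 7. chron.anchor(1731-11-27) => 1731-11-27
% 8. chron.drift(-175) => 1731-06-05
% 9. chron.mhop(-33) => 1728-09-05
% 10. chron.anchor(2055-02-11) => 2055-02-11

Answer: cur=1926-07-31


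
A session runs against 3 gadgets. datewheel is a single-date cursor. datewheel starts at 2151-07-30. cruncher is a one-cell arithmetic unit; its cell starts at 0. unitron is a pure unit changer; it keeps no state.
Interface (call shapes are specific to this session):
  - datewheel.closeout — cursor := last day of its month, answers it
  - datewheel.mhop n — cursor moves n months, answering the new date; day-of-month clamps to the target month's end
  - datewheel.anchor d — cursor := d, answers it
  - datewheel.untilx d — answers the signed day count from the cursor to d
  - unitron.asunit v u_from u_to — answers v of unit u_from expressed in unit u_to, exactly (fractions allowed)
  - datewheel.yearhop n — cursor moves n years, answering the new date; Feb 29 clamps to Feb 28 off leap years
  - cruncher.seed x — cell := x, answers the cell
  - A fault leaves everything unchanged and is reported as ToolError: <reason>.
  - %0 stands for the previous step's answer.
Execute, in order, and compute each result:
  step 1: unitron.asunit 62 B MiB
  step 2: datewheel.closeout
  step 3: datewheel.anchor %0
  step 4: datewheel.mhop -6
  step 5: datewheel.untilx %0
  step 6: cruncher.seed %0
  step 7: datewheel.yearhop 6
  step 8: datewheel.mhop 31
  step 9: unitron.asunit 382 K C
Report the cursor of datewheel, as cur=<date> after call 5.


Answer: cur=2151-01-31

Derivation:
-> asunit(62, B, MiB)
<- 31/524288
-> closeout()
<- 2151-07-31
-> anchor(%0)
<- 2151-07-31
-> mhop(-6)
<- 2151-01-31
-> untilx(%0)
<- 0
-> seed(%0)
<- 0
-> yearhop(6)
<- 2157-01-31
-> mhop(31)
<- 2159-08-31
-> asunit(382, K, C)
<- 2177/20


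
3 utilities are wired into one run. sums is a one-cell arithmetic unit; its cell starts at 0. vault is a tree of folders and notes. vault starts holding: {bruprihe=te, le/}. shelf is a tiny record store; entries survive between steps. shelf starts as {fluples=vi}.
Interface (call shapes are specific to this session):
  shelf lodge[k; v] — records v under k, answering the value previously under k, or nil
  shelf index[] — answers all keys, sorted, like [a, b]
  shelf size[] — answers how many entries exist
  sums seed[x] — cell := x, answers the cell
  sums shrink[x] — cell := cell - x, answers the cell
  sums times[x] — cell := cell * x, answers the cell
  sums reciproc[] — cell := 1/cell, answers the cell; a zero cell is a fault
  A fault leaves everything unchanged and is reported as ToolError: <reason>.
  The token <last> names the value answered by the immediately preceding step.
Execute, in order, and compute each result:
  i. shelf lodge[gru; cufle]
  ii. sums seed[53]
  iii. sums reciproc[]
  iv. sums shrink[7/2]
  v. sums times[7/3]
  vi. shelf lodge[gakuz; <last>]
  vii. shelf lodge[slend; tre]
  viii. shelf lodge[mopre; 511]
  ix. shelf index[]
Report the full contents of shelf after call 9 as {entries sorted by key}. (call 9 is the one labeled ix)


I call shelf lodge passing k→gru, v→cufle, giving nil.
I invoke sums seed passing x→53, giving 53.
Next I call sums reciproc, → 1/53.
Next I call sums shrink passing x→7/2, → -369/106.
I invoke sums times passing x→7/3, yielding -861/106.
Next I call shelf lodge passing k→gakuz, v→<last>, which returns nil.
I try shelf lodge passing k→slend, v→tre, and get nil.
I call shelf lodge passing k→mopre, v→511, → nil.
Next I call shelf index(), — result: [fluples, gakuz, gru, mopre, slend].

Answer: {fluples=vi, gakuz=-861/106, gru=cufle, mopre=511, slend=tre}


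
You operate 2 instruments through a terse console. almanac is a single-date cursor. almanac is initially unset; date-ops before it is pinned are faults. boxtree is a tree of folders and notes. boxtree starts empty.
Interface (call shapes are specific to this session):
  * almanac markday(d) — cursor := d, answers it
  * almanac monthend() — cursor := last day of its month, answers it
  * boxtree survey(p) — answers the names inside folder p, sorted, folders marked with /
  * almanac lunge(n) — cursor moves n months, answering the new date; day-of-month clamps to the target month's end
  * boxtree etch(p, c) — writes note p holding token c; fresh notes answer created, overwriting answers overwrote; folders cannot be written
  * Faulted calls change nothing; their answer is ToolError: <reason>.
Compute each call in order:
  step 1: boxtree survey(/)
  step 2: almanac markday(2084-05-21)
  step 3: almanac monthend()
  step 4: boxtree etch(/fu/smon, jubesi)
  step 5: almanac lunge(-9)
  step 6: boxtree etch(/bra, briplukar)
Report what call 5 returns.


# boxtree survey(p→/) ~> []
# almanac markday(d→2084-05-21) ~> 2084-05-21
# almanac monthend() ~> 2084-05-31
# boxtree etch(p→/fu/smon, c→jubesi) ~> ToolError: no parent
# almanac lunge(n→-9) ~> 2083-08-31
# boxtree etch(p→/bra, c→briplukar) ~> created

Answer: 2083-08-31


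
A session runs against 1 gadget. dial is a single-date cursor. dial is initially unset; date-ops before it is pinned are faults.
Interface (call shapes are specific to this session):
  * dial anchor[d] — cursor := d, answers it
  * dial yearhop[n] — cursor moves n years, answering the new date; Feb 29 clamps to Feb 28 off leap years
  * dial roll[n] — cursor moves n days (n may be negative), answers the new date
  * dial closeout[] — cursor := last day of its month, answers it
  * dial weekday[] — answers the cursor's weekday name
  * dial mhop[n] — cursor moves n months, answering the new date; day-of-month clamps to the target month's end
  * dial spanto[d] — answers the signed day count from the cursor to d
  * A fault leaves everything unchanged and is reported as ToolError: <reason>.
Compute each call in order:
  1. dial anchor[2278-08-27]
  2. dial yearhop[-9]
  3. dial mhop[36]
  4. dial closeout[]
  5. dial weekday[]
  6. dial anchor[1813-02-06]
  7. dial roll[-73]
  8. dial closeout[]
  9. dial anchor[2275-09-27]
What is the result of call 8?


Act: dial anchor[d=2278-08-27]
Obs: 2278-08-27
Act: dial yearhop[n=-9]
Obs: 2269-08-27
Act: dial mhop[n=36]
Obs: 2272-08-27
Act: dial closeout[]
Obs: 2272-08-31
Act: dial weekday[]
Obs: Saturday
Act: dial anchor[d=1813-02-06]
Obs: 1813-02-06
Act: dial roll[n=-73]
Obs: 1812-11-25
Act: dial closeout[]
Obs: 1812-11-30
Act: dial anchor[d=2275-09-27]
Obs: 2275-09-27

Answer: 1812-11-30


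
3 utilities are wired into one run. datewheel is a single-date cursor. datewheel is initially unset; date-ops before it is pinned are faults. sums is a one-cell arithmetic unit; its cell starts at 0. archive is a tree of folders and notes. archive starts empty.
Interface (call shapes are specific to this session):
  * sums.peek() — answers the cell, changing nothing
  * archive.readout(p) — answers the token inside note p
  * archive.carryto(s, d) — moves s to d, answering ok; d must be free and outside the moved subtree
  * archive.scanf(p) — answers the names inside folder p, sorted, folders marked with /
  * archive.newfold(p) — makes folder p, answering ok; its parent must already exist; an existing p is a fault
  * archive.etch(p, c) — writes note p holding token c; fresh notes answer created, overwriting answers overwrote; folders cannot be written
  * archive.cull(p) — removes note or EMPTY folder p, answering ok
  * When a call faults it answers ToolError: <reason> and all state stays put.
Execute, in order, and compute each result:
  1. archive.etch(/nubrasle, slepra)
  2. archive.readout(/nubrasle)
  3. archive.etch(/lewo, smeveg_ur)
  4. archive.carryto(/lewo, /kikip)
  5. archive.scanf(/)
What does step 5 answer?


Answer: [kikip, nubrasle]

Derivation:
-- archive.etch(p: /nubrasle, c: slepra) ~> created
-- archive.readout(p: /nubrasle) ~> slepra
-- archive.etch(p: /lewo, c: smeveg_ur) ~> created
-- archive.carryto(s: /lewo, d: /kikip) ~> ok
-- archive.scanf(p: /) ~> [kikip, nubrasle]


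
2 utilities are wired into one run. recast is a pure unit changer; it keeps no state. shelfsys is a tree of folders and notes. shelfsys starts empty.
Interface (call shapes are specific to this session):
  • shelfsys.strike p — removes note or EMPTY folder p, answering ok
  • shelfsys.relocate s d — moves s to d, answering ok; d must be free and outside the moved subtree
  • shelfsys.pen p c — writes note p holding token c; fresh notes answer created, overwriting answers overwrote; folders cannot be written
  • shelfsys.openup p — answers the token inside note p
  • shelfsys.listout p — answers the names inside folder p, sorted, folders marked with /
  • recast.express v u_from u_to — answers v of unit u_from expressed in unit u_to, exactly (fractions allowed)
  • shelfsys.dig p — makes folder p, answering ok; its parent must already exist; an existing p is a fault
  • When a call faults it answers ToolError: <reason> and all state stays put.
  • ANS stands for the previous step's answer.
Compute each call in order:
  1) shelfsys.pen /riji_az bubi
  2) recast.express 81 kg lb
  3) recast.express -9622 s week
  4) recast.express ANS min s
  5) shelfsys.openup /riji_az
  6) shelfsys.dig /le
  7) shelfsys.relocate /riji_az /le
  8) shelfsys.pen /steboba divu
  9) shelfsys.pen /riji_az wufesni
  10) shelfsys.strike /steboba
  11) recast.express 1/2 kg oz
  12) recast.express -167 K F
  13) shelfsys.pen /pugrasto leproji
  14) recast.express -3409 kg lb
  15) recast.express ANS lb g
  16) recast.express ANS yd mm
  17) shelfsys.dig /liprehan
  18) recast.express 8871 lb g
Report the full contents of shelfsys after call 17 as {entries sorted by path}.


Answer: {le/, liprehan/, pugrasto=leproji, riji_az=wufesni}

Derivation:
CALL shelfsys.pen[p=/riji_az; c=bubi]
RET  created
CALL recast.express[v=81; u_from=kg; u_to=lb]
RET  8100000000/45359237
CALL recast.express[v=-9622; u_from=s; u_to=week]
RET  -4811/302400
CALL recast.express[v=ANS; u_from=min; u_to=s]
RET  -4811/5040
CALL shelfsys.openup[p=/riji_az]
RET  bubi
CALL shelfsys.dig[p=/le]
RET  ok
CALL shelfsys.relocate[s=/riji_az; d=/le]
RET  ToolError: exists
CALL shelfsys.pen[p=/steboba; c=divu]
RET  created
CALL shelfsys.pen[p=/riji_az; c=wufesni]
RET  overwrote
CALL shelfsys.strike[p=/steboba]
RET  ok
CALL recast.express[v=1/2; u_from=kg; u_to=oz]
RET  800000000/45359237
CALL recast.express[v=-167; u_from=K; u_to=F]
RET  -76027/100
CALL shelfsys.pen[p=/pugrasto; c=leproji]
RET  created
CALL recast.express[v=-3409; u_from=kg; u_to=lb]
RET  -48700000000/6479891
CALL recast.express[v=ANS; u_from=lb; u_to=g]
RET  -3409000
CALL recast.express[v=ANS; u_from=yd; u_to=mm]
RET  -3117189600
CALL shelfsys.dig[p=/liprehan]
RET  ok
CALL recast.express[v=8871; u_from=lb; u_to=g]
RET  402381791427/100000


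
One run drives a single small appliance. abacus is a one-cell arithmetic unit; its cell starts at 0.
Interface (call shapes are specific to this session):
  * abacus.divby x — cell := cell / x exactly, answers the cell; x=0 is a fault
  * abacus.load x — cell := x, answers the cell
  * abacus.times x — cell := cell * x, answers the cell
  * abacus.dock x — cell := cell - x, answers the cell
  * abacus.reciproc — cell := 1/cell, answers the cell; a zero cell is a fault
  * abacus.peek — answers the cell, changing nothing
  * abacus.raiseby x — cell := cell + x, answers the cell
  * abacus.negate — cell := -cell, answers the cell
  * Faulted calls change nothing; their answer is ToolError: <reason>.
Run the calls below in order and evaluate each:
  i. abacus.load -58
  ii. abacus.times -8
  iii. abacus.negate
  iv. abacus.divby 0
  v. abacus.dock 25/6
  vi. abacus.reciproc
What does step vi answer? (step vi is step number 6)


Answer: -6/2809

Derivation:
CALL load[x: -58]
RET  -58
CALL times[x: -8]
RET  464
CALL negate[]
RET  -464
CALL divby[x: 0]
RET  ToolError: division by zero
CALL dock[x: 25/6]
RET  -2809/6
CALL reciproc[]
RET  -6/2809
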